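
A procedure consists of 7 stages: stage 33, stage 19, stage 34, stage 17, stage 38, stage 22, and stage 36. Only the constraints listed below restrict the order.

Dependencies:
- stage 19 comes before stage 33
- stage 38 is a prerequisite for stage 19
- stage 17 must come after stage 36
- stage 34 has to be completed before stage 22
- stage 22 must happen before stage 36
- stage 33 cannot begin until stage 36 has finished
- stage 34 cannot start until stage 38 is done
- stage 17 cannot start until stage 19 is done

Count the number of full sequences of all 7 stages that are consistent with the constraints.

8

Stage 38 is the only stage with nothing required before it, so every ordering starts there.
Counting all ways to extend the partial order to a total order gives 8.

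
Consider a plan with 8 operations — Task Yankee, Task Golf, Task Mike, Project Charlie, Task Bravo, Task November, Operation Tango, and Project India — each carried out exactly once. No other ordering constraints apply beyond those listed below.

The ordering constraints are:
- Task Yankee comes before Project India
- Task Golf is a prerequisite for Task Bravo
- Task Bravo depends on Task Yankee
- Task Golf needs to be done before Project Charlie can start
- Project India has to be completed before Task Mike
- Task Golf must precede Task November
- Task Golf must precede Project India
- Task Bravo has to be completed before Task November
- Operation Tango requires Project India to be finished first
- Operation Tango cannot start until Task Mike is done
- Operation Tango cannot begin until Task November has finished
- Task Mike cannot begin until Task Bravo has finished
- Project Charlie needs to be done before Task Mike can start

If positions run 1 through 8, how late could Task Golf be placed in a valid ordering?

2

Every operation that must follow Task Golf has to come after it. Tracing all chains starting from Task Golf, those operations are: Task Mike, Project Charlie, Task Bravo, Task November, Operation Tango, Project India — 6 in total.
With 6 mandatory successors out of 8 operations total, the latest slot for Task Golf is 8−6 = 2, and it's reachable by doing all non-successors before Task Golf.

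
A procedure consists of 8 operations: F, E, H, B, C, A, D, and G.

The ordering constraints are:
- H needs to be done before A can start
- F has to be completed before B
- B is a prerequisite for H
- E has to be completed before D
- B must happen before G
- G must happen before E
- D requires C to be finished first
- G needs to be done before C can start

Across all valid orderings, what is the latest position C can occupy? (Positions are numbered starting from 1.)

The only operation forced after C (directly or by a chain) is D.
So at least 1 operation follows C, putting C no later than position 7. That position is achievable by scheduling everything else first.

7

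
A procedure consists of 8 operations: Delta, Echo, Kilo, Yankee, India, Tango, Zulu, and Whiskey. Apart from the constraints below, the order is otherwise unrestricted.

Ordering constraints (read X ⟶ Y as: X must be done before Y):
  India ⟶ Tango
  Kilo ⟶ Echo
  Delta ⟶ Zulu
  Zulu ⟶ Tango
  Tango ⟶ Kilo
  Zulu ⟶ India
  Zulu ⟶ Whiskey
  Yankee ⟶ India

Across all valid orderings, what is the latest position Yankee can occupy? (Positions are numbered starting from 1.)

4

Following every chain forward from Yankee, the operations that must come later are Echo, Kilo, India, Tango — 4 of them.
So at least 4 operations follow Yankee, putting Yankee no later than position 4. That position is achievable by scheduling everything else first.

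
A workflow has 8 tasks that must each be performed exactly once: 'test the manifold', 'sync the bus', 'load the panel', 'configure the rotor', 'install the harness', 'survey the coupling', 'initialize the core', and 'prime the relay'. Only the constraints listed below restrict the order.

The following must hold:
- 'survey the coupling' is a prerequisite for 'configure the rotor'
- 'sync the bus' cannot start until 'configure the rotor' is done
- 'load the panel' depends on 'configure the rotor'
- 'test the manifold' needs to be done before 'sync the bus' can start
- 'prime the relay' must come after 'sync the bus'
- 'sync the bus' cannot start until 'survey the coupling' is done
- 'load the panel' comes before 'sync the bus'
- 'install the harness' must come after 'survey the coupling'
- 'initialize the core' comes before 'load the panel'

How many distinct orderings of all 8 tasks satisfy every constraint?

The tasks with no prerequisites are 'test the manifold', 'survey the coupling', 'initialize the core'; any of them can be placed first.
Systematically extending each partial ordering one task at a time and counting, there are 96 complete orderings.

96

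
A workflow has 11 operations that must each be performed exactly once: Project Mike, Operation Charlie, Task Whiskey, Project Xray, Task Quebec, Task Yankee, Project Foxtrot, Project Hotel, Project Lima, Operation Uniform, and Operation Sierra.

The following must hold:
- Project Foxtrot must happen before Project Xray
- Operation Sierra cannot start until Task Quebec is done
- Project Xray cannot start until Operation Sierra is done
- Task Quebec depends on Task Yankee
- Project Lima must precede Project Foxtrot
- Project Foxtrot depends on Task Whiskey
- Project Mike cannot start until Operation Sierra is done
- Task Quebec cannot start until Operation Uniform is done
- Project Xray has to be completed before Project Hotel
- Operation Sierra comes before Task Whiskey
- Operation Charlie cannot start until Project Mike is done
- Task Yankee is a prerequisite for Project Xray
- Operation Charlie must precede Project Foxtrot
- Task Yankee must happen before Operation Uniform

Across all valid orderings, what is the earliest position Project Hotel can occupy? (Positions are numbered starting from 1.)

11

Every operation that must precede Project Hotel has to come before it. Tracing all chains that end at Project Hotel, those operations are: Project Mike, Operation Charlie, Task Whiskey, Project Xray, Task Quebec, Task Yankee, Project Foxtrot, Project Lima, Operation Uniform, Operation Sierra — 10 in total.
So at minimum 10 operations come before Project Hotel, putting Project Hotel no earlier than position 11. That position is achievable by scheduling exactly those predecessors first.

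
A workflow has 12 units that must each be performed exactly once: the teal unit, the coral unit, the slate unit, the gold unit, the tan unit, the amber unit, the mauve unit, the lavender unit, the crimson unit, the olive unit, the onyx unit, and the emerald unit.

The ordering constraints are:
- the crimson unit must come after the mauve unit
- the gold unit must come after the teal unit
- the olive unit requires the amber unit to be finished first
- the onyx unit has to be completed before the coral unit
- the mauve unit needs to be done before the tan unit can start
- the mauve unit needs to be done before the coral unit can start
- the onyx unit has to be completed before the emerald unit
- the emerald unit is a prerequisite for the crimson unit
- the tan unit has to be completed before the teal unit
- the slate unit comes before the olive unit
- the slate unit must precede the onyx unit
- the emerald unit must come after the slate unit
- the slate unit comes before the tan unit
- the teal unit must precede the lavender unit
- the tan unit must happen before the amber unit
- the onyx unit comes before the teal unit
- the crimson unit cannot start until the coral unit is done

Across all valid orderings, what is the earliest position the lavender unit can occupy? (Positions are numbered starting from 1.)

The units that are forced before the lavender unit, directly or transitively, are the teal unit, the slate unit, the tan unit, the mauve unit, the onyx unit. That's 5 units.
With 5 mandatory predecessors, the earliest the lavender unit can sit is position 5+1 = 6, and placing just those 5 first achieves it.

6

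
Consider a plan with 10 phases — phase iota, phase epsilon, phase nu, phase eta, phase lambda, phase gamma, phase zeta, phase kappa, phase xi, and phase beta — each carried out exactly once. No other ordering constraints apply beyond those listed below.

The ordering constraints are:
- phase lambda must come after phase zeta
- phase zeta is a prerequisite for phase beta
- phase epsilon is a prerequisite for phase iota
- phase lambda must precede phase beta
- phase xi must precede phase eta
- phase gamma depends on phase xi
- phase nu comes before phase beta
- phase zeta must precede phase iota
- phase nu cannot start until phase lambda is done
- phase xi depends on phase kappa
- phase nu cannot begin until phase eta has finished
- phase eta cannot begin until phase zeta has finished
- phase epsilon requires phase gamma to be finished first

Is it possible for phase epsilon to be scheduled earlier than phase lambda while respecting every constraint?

Yes

Nothing in the constraints forces phase lambda before phase epsilon — there is no chain from phase lambda to phase epsilon.
So a valid ordering placing phase epsilon earlier than phase lambda exists.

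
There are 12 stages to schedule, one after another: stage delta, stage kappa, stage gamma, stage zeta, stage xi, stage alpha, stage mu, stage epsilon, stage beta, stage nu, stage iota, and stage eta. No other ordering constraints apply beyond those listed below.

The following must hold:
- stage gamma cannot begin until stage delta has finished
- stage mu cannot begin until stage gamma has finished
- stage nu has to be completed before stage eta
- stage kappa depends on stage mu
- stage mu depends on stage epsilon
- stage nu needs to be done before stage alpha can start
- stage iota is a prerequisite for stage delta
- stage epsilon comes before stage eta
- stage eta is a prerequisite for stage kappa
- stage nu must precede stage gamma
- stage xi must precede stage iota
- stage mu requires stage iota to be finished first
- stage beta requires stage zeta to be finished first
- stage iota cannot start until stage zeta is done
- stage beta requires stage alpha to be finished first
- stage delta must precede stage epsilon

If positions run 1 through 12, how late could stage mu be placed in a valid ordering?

11

The only stage forced after stage mu (directly or by a chain) is stage kappa.
So at least 1 stage follows stage mu, putting stage mu no later than position 11. That position is achievable by scheduling everything else first.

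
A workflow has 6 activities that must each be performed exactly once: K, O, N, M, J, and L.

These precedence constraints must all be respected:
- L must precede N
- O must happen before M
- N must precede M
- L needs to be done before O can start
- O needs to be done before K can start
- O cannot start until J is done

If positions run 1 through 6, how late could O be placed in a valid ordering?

4

The activities that are forced after O, directly or by a chain of constraints, are K, M. That's 2 activities.
With 2 mandatory successors out of 6 activities total, the latest slot for O is 6−2 = 4, and it's reachable by doing all non-successors before O.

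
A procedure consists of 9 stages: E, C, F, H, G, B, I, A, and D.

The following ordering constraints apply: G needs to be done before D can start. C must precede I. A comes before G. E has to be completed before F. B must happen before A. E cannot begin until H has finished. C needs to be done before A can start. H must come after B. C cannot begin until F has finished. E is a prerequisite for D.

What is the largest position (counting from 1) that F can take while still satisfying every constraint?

4

Every stage that must follow F has to come after it. Tracing all chains starting from F, those stages are: C, G, I, A, D — 5 in total.
So at least 5 stages follow F, putting F no later than position 4. That position is achievable by scheduling everything else first.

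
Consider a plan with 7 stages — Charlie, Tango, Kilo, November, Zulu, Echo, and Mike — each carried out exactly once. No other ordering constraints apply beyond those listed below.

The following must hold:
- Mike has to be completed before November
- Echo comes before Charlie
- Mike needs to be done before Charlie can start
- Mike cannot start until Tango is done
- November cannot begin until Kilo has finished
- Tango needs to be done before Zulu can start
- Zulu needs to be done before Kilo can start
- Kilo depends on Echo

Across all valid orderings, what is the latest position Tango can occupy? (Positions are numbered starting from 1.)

The stages that are forced after Tango, directly or by a chain of constraints, are Charlie, Kilo, November, Zulu, Mike. That's 5 stages.
So at least 5 stages follow Tango, putting Tango no later than position 2. That position is achievable by scheduling everything else first.

2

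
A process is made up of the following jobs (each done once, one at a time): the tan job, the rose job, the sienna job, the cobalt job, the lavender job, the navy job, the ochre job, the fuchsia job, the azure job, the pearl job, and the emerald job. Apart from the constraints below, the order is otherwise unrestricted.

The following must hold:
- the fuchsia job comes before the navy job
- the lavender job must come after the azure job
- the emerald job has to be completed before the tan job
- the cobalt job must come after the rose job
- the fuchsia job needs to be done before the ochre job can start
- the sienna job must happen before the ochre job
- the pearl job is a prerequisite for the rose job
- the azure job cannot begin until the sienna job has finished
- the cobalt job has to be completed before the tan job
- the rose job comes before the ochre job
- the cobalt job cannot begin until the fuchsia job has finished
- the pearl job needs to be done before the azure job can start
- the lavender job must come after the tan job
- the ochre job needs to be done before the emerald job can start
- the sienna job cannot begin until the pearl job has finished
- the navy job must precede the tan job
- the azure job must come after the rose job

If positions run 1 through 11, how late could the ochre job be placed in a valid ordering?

8

Every job that must follow the ochre job has to come after it. Tracing all chains starting from the ochre job, those jobs are: the tan job, the lavender job, the emerald job — 3 in total.
With 3 mandatory successors out of 11 jobs total, the latest slot for the ochre job is 11−3 = 8, and it's reachable by doing all non-successors before the ochre job.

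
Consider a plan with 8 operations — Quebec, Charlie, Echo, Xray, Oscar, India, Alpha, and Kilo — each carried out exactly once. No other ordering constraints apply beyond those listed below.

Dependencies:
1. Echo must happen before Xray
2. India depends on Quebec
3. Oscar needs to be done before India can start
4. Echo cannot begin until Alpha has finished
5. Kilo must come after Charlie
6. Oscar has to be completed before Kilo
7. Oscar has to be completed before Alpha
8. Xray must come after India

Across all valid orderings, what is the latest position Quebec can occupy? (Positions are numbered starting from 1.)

6

Every operation that must follow Quebec has to come after it. Tracing all chains starting from Quebec, those operations are: Xray, India — 2 in total.
With 2 mandatory successors out of 8 operations total, the latest slot for Quebec is 8−2 = 6, and it's reachable by doing all non-successors before Quebec.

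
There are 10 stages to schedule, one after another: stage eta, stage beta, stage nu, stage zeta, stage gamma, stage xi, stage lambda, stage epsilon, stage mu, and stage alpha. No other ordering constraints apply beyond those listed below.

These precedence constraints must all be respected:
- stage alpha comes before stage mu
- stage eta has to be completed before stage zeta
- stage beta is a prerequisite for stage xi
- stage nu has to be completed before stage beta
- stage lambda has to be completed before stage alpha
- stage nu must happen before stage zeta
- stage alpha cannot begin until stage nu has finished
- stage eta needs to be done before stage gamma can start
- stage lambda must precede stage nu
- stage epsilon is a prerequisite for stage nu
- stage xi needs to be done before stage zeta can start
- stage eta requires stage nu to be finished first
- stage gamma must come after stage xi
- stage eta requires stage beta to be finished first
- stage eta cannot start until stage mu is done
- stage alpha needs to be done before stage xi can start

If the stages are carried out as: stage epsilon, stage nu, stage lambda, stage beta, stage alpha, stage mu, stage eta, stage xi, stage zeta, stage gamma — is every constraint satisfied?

No

In the proposed order, stage nu appears before stage lambda.
That contradicts the constraint that stage lambda must precede stage nu.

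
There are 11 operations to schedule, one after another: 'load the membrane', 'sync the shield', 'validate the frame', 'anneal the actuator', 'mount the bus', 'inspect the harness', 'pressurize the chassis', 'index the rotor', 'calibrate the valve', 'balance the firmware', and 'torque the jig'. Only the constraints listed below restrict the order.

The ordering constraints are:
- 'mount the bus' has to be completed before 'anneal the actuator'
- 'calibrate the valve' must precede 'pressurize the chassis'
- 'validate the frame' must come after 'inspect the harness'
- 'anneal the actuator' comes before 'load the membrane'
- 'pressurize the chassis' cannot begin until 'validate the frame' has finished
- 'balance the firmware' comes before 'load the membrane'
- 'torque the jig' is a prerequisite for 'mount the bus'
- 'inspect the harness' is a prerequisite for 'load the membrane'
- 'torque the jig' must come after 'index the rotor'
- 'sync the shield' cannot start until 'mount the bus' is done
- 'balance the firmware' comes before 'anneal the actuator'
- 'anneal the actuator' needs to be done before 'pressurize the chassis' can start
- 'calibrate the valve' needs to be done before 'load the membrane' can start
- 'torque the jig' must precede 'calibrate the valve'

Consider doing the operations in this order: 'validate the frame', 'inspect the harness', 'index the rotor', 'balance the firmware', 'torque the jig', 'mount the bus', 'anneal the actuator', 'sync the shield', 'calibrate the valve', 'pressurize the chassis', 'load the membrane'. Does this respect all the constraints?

No

The sequence places 'validate the frame' ahead of 'inspect the harness'.
That contradicts the constraint that 'inspect the harness' must precede 'validate the frame'.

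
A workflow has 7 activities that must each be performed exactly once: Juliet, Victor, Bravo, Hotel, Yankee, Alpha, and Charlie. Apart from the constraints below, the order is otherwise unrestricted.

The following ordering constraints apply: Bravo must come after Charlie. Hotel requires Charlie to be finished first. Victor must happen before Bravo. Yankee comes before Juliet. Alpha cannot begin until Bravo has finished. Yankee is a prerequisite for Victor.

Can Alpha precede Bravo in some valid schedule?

No

The constraints give a chain Bravo → Alpha, which forces Bravo before Alpha.
Hence Alpha can never be scheduled before Bravo.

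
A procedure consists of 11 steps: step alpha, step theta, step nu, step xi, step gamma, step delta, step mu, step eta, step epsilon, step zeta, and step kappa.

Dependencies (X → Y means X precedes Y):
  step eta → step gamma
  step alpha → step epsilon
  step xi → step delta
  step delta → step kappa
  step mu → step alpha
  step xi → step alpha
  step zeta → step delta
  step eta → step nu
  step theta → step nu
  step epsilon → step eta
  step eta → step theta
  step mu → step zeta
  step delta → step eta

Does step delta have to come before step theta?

There is a constraint chain step delta → step eta → step theta.
That forces step delta before step theta in every valid schedule.

Yes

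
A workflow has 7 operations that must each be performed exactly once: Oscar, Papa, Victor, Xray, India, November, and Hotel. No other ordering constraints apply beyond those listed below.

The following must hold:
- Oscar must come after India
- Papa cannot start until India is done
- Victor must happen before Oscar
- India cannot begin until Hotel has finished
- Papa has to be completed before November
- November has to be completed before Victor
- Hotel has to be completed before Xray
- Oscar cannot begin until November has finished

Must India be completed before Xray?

Nothing in the constraints links India and Xray; they are unordered relative to each other.
There exist valid orderings with Xray before India, so India is not required to come first.

No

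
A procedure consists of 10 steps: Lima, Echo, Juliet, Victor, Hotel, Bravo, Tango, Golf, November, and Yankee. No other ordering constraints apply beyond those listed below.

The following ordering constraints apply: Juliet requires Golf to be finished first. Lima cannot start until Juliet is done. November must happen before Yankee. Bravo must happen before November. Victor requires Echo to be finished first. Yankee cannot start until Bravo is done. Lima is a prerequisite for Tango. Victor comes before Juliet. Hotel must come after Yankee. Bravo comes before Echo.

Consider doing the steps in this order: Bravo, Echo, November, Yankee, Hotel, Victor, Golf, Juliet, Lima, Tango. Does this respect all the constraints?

Going through the constraints one by one, each required predecessor appears earlier in the sequence than its dependent — e.g. Echo (position 2) is before Victor (position 6), as required.

Yes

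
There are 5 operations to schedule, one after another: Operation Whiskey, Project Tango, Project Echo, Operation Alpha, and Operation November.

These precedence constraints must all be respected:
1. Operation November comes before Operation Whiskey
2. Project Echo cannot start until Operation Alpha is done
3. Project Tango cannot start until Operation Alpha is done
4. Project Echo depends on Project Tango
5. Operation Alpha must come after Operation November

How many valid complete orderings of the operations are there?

Operation November is the only operation with nothing required before it, so every ordering starts there.
Counting all ways to extend the partial order to a total order gives 4.

4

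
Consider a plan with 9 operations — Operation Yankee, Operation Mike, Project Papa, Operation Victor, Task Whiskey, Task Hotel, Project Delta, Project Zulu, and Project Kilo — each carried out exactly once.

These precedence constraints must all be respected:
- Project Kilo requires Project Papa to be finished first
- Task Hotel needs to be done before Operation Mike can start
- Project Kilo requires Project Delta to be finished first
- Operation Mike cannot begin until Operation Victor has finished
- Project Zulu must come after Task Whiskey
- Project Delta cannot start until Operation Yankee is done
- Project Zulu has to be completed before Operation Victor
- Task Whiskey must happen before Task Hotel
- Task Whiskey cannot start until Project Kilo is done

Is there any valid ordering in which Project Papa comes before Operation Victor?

The constraints force Project Papa before Operation Victor, so yes — every valid ordering has Project Papa earlier.

Yes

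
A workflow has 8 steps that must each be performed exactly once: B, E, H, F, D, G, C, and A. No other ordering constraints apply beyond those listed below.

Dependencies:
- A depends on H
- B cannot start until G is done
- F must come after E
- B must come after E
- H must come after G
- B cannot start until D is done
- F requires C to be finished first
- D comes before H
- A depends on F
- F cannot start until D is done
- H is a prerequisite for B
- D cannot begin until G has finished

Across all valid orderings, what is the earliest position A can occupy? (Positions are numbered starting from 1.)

7

The steps that are forced before A, directly or transitively, are E, H, F, D, G, C. That's 6 steps.
So at minimum 6 steps come before A, putting A no earlier than position 7. That position is achievable by scheduling exactly those predecessors first.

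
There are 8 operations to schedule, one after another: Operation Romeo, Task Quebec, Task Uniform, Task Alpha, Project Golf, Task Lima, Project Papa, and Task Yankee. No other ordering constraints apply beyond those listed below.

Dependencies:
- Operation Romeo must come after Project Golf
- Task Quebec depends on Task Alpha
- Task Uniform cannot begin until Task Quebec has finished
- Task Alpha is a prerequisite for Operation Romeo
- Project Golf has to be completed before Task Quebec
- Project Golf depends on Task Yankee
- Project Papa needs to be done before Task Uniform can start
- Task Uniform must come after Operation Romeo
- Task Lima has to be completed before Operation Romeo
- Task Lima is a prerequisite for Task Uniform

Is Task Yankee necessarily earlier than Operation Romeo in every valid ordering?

Yes

Following the dependencies: Task Yankee → Project Golf → Operation Romeo.
Hence Task Yankee necessarily comes before Operation Romeo.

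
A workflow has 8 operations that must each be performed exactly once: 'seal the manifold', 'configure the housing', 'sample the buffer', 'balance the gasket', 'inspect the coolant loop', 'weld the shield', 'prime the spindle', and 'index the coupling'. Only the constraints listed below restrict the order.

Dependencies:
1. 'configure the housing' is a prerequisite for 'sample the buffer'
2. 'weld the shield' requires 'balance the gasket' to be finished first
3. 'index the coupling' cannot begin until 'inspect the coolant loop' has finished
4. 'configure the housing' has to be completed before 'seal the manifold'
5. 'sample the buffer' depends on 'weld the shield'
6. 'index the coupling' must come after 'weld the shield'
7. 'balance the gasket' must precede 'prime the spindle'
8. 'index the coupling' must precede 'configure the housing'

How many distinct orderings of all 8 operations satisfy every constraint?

2 operations have no prerequisites ('balance the gasket', 'inspect the coolant loop'), so any of them could come first.
Counting all ways to extend the partial order to a total order gives 40.

40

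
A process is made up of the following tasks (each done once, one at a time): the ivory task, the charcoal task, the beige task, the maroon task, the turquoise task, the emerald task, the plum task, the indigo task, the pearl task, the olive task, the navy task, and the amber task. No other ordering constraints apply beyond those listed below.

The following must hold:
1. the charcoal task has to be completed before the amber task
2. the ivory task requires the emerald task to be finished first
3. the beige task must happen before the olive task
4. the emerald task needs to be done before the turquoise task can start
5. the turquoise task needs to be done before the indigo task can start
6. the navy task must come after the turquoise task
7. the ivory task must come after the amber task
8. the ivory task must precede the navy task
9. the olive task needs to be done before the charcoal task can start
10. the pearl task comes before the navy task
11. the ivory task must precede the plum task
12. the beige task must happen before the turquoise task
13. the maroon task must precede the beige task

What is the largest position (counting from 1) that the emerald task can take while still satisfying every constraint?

Following every chain forward from the emerald task, the tasks that must come later are the ivory task, the turquoise task, the plum task, the indigo task, the navy task — 5 of them.
With 5 mandatory successors out of 12 tasks total, the latest slot for the emerald task is 12−5 = 7, and it's reachable by doing all non-successors before the emerald task.

7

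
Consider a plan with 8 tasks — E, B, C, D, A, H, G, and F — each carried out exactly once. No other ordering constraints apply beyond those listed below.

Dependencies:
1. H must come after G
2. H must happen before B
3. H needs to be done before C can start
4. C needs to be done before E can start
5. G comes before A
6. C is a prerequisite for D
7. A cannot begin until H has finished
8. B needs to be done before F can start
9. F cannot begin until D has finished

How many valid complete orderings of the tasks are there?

66

Only G has no prerequisites, so it must go first.
Systematically extending each partial ordering one task at a time and counting, there are 66 complete orderings.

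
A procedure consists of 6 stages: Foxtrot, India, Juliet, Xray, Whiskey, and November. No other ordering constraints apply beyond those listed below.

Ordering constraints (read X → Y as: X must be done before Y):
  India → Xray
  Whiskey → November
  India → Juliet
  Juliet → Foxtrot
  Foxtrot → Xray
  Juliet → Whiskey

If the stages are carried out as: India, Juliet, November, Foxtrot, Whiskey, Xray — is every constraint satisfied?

In the proposed order, November appears before Whiskey.
Since Whiskey is required before November, the ordering is invalid.

No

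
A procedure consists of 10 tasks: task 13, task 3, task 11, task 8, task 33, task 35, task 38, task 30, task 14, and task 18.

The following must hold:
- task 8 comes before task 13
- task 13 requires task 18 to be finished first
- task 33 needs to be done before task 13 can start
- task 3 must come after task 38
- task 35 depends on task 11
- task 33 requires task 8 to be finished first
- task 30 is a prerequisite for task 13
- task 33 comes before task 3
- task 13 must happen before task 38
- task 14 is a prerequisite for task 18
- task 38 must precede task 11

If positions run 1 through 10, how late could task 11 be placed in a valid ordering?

9

The only task forced after task 11 (directly or by a chain) is task 35.
With 1 mandatory successor out of 10 tasks total, the latest slot for task 11 is 10−1 = 9, and it's reachable by doing all non-successors before task 11.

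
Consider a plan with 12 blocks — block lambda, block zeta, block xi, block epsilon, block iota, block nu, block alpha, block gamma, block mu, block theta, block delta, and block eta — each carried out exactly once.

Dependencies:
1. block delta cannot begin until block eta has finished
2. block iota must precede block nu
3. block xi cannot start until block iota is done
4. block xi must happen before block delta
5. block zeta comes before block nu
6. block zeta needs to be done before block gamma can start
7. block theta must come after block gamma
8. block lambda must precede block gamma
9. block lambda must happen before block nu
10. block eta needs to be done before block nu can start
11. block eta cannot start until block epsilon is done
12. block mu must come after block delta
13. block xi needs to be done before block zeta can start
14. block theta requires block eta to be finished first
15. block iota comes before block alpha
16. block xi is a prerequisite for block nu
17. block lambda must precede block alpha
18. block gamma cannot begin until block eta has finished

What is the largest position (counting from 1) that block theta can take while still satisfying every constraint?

Block theta has no required successors, so nothing stops it from going last (position 12).

12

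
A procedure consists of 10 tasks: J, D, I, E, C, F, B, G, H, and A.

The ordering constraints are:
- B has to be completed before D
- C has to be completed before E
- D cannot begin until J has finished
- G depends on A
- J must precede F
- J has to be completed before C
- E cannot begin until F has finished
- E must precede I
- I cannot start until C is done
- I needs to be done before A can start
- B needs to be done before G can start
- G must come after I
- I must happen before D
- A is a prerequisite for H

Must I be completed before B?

No

I and B are not related by any chain of constraints.
There exist valid orderings with B before I, so I is not required to come first.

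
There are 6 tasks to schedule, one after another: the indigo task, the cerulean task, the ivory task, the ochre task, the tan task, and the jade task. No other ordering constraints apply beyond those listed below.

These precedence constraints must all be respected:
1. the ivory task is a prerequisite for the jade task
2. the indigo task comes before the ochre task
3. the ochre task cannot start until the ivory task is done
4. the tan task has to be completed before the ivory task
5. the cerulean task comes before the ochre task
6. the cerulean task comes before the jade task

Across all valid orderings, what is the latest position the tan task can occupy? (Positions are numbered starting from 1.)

3

Following every chain forward from the tan task, the tasks that must come later are the ivory task, the ochre task, the jade task — 3 of them.
So at least 3 tasks follow the tan task, putting the tan task no later than position 3. That position is achievable by scheduling everything else first.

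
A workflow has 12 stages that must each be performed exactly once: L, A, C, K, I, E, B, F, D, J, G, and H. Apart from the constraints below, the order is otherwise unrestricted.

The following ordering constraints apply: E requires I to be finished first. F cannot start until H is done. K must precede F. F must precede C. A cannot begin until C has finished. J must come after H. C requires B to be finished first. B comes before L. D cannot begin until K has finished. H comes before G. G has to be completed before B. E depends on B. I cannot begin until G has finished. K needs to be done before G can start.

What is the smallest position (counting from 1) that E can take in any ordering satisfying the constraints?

6

Every stage that must precede E has to come before it. Tracing all chains that end at E, those stages are: K, I, B, G, H — 5 in total.
So at minimum 5 stages come before E, putting E no earlier than position 6. That position is achievable by scheduling exactly those predecessors first.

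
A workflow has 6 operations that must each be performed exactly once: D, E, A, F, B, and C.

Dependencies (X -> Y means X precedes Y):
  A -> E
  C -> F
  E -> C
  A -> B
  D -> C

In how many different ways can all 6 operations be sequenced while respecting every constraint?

The operations with no prerequisites are D, A; any of them can be placed first.
Systematically extending each partial ordering one operation at a time and counting, there are 14 complete orderings.

14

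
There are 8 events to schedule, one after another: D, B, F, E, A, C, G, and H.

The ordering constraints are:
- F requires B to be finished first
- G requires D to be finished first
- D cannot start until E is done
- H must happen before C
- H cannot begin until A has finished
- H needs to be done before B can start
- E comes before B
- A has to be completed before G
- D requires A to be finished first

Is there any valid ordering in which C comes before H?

No

There is a dependency chain H → C, so C always comes after H.
So no valid ordering can have C before H.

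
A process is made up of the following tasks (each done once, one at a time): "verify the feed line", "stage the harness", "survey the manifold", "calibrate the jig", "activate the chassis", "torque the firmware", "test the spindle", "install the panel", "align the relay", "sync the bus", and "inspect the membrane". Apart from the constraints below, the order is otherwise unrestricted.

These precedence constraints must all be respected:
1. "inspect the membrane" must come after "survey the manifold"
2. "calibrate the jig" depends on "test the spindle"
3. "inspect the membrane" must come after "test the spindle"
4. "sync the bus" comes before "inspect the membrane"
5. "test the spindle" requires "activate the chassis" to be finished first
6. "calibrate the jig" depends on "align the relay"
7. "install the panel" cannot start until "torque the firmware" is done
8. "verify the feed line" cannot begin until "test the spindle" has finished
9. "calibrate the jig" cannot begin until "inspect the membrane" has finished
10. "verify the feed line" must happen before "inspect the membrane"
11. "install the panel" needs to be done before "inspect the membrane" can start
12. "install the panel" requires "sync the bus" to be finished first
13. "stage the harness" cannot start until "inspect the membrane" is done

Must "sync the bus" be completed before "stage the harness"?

Following the dependencies: "sync the bus" → "inspect the membrane" → "stage the harness".
Hence "sync the bus" necessarily comes before "stage the harness".

Yes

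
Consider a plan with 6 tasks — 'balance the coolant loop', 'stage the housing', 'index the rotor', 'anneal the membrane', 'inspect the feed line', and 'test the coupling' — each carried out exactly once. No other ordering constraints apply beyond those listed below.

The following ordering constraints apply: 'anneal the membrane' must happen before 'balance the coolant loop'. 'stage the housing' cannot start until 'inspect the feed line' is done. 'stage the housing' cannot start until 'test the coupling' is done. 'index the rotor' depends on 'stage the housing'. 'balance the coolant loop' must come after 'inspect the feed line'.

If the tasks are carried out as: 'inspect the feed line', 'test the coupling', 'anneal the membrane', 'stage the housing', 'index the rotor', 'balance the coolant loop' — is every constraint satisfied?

Yes

Checking each listed constraint against this order: for instance, 'inspect the feed line' is in position 1 and 'balance the coolant loop' in position 6, so that constraint holds — and the remaining constraints check out the same way.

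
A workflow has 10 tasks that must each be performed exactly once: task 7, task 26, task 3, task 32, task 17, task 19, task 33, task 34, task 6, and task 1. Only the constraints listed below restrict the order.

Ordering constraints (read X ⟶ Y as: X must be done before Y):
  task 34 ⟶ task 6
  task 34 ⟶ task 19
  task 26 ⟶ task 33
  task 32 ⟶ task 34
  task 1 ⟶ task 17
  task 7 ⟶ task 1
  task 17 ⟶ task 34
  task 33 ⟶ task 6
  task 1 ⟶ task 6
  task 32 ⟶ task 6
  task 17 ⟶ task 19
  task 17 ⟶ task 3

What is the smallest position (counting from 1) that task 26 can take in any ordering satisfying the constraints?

No constraint forces any other task before task 26, so it can be placed first.

1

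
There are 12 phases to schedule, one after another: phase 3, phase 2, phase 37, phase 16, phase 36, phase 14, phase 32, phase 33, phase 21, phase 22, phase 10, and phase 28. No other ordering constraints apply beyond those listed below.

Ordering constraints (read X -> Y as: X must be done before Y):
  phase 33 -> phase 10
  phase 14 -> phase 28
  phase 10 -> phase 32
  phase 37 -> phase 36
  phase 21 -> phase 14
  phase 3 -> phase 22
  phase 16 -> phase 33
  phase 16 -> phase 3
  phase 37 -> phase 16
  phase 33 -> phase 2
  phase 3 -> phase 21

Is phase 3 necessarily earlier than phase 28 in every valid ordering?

Yes

Tracing the constraints gives a chain: phase 3 → phase 21 → phase 14 → phase 28.
That forces phase 3 before phase 28 in every valid schedule.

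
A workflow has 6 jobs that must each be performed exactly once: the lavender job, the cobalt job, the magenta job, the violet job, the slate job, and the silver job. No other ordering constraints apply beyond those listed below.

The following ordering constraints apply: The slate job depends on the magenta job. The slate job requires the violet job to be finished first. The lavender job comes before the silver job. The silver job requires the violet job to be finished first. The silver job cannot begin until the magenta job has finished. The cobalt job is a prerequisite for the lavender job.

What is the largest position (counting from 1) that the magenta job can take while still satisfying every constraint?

The jobs that are forced after the magenta job, directly or by a chain of constraints, are the slate job, the silver job. That's 2 jobs.
So at least 2 jobs follow the magenta job, putting the magenta job no later than position 4. That position is achievable by scheduling everything else first.

4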